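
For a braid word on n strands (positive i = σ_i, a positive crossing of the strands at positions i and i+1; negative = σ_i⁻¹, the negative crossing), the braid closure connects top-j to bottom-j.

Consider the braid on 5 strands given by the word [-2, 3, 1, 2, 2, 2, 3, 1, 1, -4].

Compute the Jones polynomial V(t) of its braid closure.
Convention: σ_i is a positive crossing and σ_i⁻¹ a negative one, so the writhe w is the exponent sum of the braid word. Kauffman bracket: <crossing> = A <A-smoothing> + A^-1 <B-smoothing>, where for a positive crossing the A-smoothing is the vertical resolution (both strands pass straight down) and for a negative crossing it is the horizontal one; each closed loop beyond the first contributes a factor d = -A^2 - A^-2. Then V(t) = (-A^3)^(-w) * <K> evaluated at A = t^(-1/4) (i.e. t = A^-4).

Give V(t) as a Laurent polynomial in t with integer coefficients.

The presented braid s2^-1 s3 s1 s2 s2 s2 s3 s1 s1 s4^-1 on 5 strands reduces by inverse Markov moves (closure unchanged at each step):
  Destabilize: the word has the form β·s4^-1 where s4^-1 occurs only as the final letter (β ∈ B_4); drop it and the last strand → 4 strands.
Reduced to β = s2^-1 s3 s1 s2 s2 s2 s3 s1 s1 on 4 strands, 9 crossings.
Compute on β:
Braid: s2^-1 s3 s1 s2 s2 s2 s3 s1 s1 on 4 strands, 9 crossings.
Writhe w = (#positive) - (#negative) = 8 - 1 = 7.
Computing the Kauffman bracket via state sum. There are 2^9 = 512 states.
Each crossing splits two ways (0=vertical, 1=horizontal). The state's weight is A^(#A-smoothings - #B-smoothings) * d^(loops - 1).
Tabulate the states by total A-exponent and number of loops L (A-exp: L × count):
  A^9: L=3 ×1
  A^7: L=2 ×5, L=4 ×4
  A^5: L=1 ×6, L=3 ×27, L=5 ×3
  A^3: L=2 ×57, L=4 ×26, L=6 ×1
  A^1: L=1 ×39, L=3 ×77, L=5 ×10
  A^-1: L=2 ×81, L=4 ×44, L=6 ×1
  A^-3: L=3 ×73, L=5 ×11
  A^-5: L=4 ×35, L=6 ×1
  A^-7: L=5 ×9
  A^-9: L=6 ×1
Each group contributes A^e * Σ count * d^(L-1):
Powers of d = -A^2 - A^-2: d^2 = A^4 + 2 + A^-4; d^3 = -A^6 - 3*A^2 - 3*A^-2 - A^-6; d^4 = A^8 + 4*A^4 + 6 + 4*A^-4 + A^-8; d^5 = -A^10 - 5*A^6 - 10*A^2 - 10*A^-2 - 5*A^-6 - A^-10.
  A^9 * (d^2) = A^13 + 2*A^9 + A^5
  A^7 * (5*d + 4*d^3) = -4*A^13 - 17*A^9 - 17*A^5 - 4*A
  A^5 * (6 + 27*d^2 + 3*d^4) = 3*A^13 + 39*A^9 + 78*A^5 + 39*A + 3*A^-3
  A^3 * (57*d + 26*d^3 + d^5) = -A^13 - 31*A^9 - 145*A^5 - 145*A - 31*A^-3 - A^-7
  A^1 * (39 + 77*d^2 + 10*d^4) = 10*A^9 + 117*A^5 + 253*A + 117*A^-3 + 10*A^-7
  A^-1 * (81*d + 44*d^3 + d^5) = -A^9 - 49*A^5 - 223*A - 223*A^-3 - 49*A^-7 - A^-11
  A^-3 * (73*d^2 + 11*d^4) = 11*A^5 + 117*A + 212*A^-3 + 117*A^-7 + 11*A^-11
  A^-5 * (35*d^3 + d^5) = -A^5 - 40*A - 115*A^-3 - 115*A^-7 - 40*A^-11 - A^-15
  A^-7 * (9*d^4) = 9*A + 36*A^-3 + 54*A^-7 + 36*A^-11 + 9*A^-15
  A^-9 * (d^5) = -A - 5*A^-3 - 10*A^-7 - 10*A^-11 - 5*A^-15 - A^-19
Summing the groups: <K> = -A^13 + 2*A^9 - 5*A^5 + 5*A - 6*A^-3 + 6*A^-7 - 4*A^-11 + 3*A^-15 - A^-19
Normalise by the writhe: (-A^3)^(-w) = (-A^3)^(-7) = -A^-21, so f(A) = -A^-21 * <K> = A^-8 - 2*A^-12 + 5*A^-16 - 5*A^-20 + 6*A^-24 - 6*A^-28 + 4*A^-32 - 3*A^-36 + A^-40.
Substitute A = t^(-1/4), i.e. A^e → t^(-e/4): V(t) = t^10 - 3*t^9 + 4*t^8 - 6*t^7 + 6*t^6 - 5*t^5 + 5*t^4 - 2*t^3 + t^2

Answer: t^10 - 3*t^9 + 4*t^8 - 6*t^7 + 6*t^6 - 5*t^5 + 5*t^4 - 2*t^3 + t^2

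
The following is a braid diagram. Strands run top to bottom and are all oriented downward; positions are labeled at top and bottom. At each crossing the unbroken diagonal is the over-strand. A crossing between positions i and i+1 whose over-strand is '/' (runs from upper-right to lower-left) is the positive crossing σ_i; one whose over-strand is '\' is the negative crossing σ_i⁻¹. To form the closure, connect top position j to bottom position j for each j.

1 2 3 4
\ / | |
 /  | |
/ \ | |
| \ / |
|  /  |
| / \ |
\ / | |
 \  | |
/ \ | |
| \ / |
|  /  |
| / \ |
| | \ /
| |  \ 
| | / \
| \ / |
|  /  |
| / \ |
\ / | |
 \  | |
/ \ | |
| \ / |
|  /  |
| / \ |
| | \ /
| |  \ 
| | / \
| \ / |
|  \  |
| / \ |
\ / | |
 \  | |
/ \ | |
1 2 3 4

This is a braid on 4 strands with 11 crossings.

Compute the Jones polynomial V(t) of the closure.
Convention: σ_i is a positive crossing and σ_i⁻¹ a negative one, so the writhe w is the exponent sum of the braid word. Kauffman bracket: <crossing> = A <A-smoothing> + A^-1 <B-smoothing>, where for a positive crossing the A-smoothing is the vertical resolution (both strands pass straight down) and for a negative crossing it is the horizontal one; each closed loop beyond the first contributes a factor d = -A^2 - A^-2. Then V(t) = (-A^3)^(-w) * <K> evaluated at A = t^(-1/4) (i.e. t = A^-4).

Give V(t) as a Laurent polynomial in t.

-t^3 + 3*t^2 - 3*t + 4 - 4*t^-1 + 3*t^-2 - 2*t^-3 + t^-4

Derivation:
Reading the diagram top to bottom ('/'-over between positions i,i+1 = s_i, '\'-over = s_i^-1): braid word = s1 s2 s1^-1 s2 s3^-1 s2 s1^-1 s2 s3^-1 s2^-1 s1^-1.
The presented braid s1 s2 s1^-1 s2 s3^-1 s2 s1^-1 s2 s3^-1 s2^-1 s1^-1 on 4 strands reduces by inverse Markov moves (closure unchanged at each step):
  Deconjugate: the word is γ·β·γ⁻¹ with γ = s1 s2 (prefix) and γ⁻¹ = s2^-1 s1^-1 (suffix); strip both.
Reduced to β = s1^-1 s2 s3^-1 s2 s1^-1 s2 s3^-1 on 4 strands, 7 crossings.
Compute on β:
Braid: s1^-1 s2 s3^-1 s2 s1^-1 s2 s3^-1 on 4 strands, 7 crossings.
Writhe w = (#positive) - (#negative) = 3 - 4 = -1.
State-sum expansion of <K>. There are 2^7 = 128 states.
Each crossing splits two ways (0=vertical, 1=horizontal). The state's weight is A^(#A-smoothings - #B-smoothings) * d^(loops - 1).
Tabulate the states by total A-exponent and number of loops L (A-exp: L × count):
  A^7: L=4 ×1
  A^5: L=3 ×7
  A^3: L=2 ×19, L=4 ×2
  A^1: L=1 ×21, L=3 ×14
  A^-1: L=2 ×32, L=4 ×3
  A^-3: L=3 ×21
  A^-5: L=4 ×7
  A^-7: L=5 ×1
Each group contributes A^e * Σ count * d^(L-1):
Powers of d = -A^2 - A^-2: d^2 = A^4 + 2 + A^-4; d^3 = -A^6 - 3*A^2 - 3*A^-2 - A^-6; d^4 = A^8 + 4*A^4 + 6 + 4*A^-4 + A^-8.
  A^7 * (d^3) = -A^13 - 3*A^9 - 3*A^5 - A
  A^5 * (7*d^2) = 7*A^9 + 14*A^5 + 7*A
  A^3 * (19*d + 2*d^3) = -2*A^9 - 25*A^5 - 25*A - 2*A^-3
  A^1 * (21 + 14*d^2) = 14*A^5 + 49*A + 14*A^-3
  A^-1 * (32*d + 3*d^3) = -3*A^5 - 41*A - 41*A^-3 - 3*A^-7
  A^-3 * (21*d^2) = 21*A + 42*A^-3 + 21*A^-7
  A^-5 * (7*d^3) = -7*A - 21*A^-3 - 21*A^-7 - 7*A^-11
  A^-7 * (d^4) = A + 4*A^-3 + 6*A^-7 + 4*A^-11 + A^-15
Summing the groups: <K> = -A^13 + 2*A^9 - 3*A^5 + 4*A - 4*A^-3 + 3*A^-7 - 3*A^-11 + A^-15
Normalise by the writhe: (-A^3)^(-w) = (-A^3)^(1) = -A^3, so f(A) = -A^3 * <K> = A^16 - 2*A^12 + 3*A^8 - 4*A^4 + 4 - 3*A^-4 + 3*A^-8 - A^-12.
Substitute A = t^(-1/4), i.e. A^e → t^(-e/4): V(t) = -t^3 + 3*t^2 - 3*t + 4 - 4*t^-1 + 3*t^-2 - 2*t^-3 + t^-4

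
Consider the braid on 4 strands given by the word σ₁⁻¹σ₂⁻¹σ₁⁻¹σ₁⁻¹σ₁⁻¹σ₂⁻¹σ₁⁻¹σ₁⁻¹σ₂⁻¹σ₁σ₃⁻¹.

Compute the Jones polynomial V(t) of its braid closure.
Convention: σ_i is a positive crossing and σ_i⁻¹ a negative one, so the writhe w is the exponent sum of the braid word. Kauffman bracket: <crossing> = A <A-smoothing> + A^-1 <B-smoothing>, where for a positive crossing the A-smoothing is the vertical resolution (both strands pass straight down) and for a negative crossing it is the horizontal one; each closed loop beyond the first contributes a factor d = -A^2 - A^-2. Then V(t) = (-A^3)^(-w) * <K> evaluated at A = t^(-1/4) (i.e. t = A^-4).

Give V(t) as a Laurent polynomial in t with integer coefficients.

t^-3 + t^-5 - t^-8

Derivation:
The presented braid s1^-1 s2^-1 s1^-1 s1^-1 s1^-1 s2^-1 s1^-1 s1^-1 s2^-1 s1 s3^-1 on 4 strands reduces by inverse Markov moves (closure unchanged at each step):
  Destabilize: the word has the form β·s3^-1 where s3^-1 occurs only as the final letter (β ∈ B_3); drop it and the last strand → 3 strands.
  Deconjugate: the word is γ·β·γ⁻¹ with γ = s1^-1 (prefix) and γ⁻¹ = s1 (suffix); strip both.
Reduced to β = s2^-1 s1^-1 s1^-1 s1^-1 s2^-1 s1^-1 s1^-1 s2^-1 on 3 strands, 8 crossings.
Compute on β:
Braid: s2^-1 s1^-1 s1^-1 s1^-1 s2^-1 s1^-1 s1^-1 s2^-1 on 3 strands, 8 crossings.
Writhe w = (#positive) - (#negative) = 0 - 8 = -8.
Enumerate smoothing states for the bracket polynomial. There are 2^8 = 256 states.
Each crossing splits two ways (0=vertical, 1=horizontal). The state's weight is A^(#A-smoothings - #B-smoothings) * d^(loops - 1).
Tabulate the states by total A-exponent and number of loops L (A-exp: L × count):
  A^8: L=5 ×1
  A^6: L=4 ×7, L=6 ×1
  A^4: L=3 ×19, L=5 ×9
  A^2: L=2 ×24, L=4 ×31, L=6 ×1
  A^0: L=1 ×12, L=3 ×53, L=5 ×5
  A^-2: L=2 ×45, L=4 ×11
  A^-4: L=1 ×15, L=3 ×13
  A^-6: L=2 ×8
  A^-8: L=3 ×1
Each group contributes A^e * Σ count * d^(L-1):
Powers of d = -A^2 - A^-2: d^2 = A^4 + 2 + A^-4; d^3 = -A^6 - 3*A^2 - 3*A^-2 - A^-6; d^4 = A^8 + 4*A^4 + 6 + 4*A^-4 + A^-8; d^5 = -A^10 - 5*A^6 - 10*A^2 - 10*A^-2 - 5*A^-6 - A^-10.
  A^8 * (d^4) = A^16 + 4*A^12 + 6*A^8 + 4*A^4 + 1
  A^6 * (7*d^3 + d^5) = -A^16 - 12*A^12 - 31*A^8 - 31*A^4 - 12 - A^-4
  A^4 * (19*d^2 + 9*d^4) = 9*A^12 + 55*A^8 + 92*A^4 + 55 + 9*A^-4
  A^2 * (24*d + 31*d^3 + d^5) = -A^12 - 36*A^8 - 127*A^4 - 127 - 36*A^-4 - A^-8
  A^0 * (12 + 53*d^2 + 5*d^4) = 5*A^8 + 73*A^4 + 148 + 73*A^-4 + 5*A^-8
  A^-2 * (45*d + 11*d^3) = -11*A^4 - 78 - 78*A^-4 - 11*A^-8
  A^-4 * (15 + 13*d^2) = 13 + 41*A^-4 + 13*A^-8
  A^-6 * (8*d) = -8*A^-4 - 8*A^-8
  A^-8 * (d^2) = A^-4 + 2*A^-8 + A^-12
Summing the groups: <K> = -A^8 + A^-4 + A^-12
Normalise by the writhe: (-A^3)^(-w) = (-A^3)^(8) = A^24, so f(A) = A^24 * <K> = -A^32 + A^20 + A^12.
Substitute A = t^(-1/4), i.e. A^e → t^(-e/4): V(t) = t^-3 + t^-5 - t^-8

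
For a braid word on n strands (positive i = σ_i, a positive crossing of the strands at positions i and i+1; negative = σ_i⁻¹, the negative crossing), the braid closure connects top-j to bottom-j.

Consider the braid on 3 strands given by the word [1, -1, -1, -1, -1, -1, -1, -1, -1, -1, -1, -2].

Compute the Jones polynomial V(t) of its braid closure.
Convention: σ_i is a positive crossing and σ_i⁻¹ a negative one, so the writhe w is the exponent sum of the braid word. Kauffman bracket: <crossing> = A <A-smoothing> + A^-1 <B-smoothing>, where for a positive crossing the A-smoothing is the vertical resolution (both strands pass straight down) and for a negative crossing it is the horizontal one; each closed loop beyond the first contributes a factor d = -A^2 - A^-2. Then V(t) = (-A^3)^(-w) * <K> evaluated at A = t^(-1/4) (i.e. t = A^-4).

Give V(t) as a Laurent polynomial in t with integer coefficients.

The presented braid s1 s1^-1 s1^-1 s1^-1 s1^-1 s1^-1 s1^-1 s1^-1 s1^-1 s1^-1 s1^-1 s2^-1 on 3 strands reduces by inverse Markov moves (closure unchanged at each step):
  Destabilize: the word has the form β·s2^-1 where s2^-1 occurs only as the final letter (β ∈ B_2); drop it and the last strand → 2 strands.
  Deconjugate: the word is γ·β·γ⁻¹ with γ = s1 (prefix) and γ⁻¹ = s1^-1 (suffix); strip both.
Reduced to β = s1^-1 s1^-1 s1^-1 s1^-1 s1^-1 s1^-1 s1^-1 s1^-1 s1^-1 on 2 strands, 9 crossings.
Compute on β:
Braid: s1^-1 s1^-1 s1^-1 s1^-1 s1^-1 s1^-1 s1^-1 s1^-1 s1^-1 on 2 strands, 9 crossings.
Writhe w = (#positive) - (#negative) = 0 - 9 = -9.
Computing the Kauffman bracket via state sum. There are 2^9 = 512 states.
Each crossing splits two ways (0=vertical, 1=horizontal). The state's weight is A^(#A-smoothings - #B-smoothings) * d^(loops - 1).
Tabulate the states by total A-exponent and number of loops L (A-exp: L × count):
  A^9: L=9 ×1
  A^7: L=8 ×9
  A^5: L=7 ×36
  A^3: L=6 ×84
  A^1: L=5 ×126
  A^-1: L=4 ×126
  A^-3: L=3 ×84
  A^-5: L=2 ×36
  A^-7: L=1 ×9
  A^-9: L=2 ×1
Each group contributes A^e * Σ count * d^(L-1):
Powers of d = -A^2 - A^-2: d^2 = A^4 + 2 + A^-4; d^3 = -A^6 - 3*A^2 - 3*A^-2 - A^-6; d^4 = A^8 + 4*A^4 + 6 + 4*A^-4 + A^-8; d^5 = -A^10 - 5*A^6 - 10*A^2 - 10*A^-2 - 5*A^-6 - A^-10; d^6 = A^12 + 6*A^8 + 15*A^4 + 20 + 15*A^-4 + 6*A^-8 + A^-12; d^7 = -A^14 - 7*A^10 - 21*A^6 - 35*A^2 - 35*A^-2 - 21*A^-6 - 7*A^-10 - A^-14; d^8 = A^16 + 8*A^12 + 28*A^8 + 56*A^4 + 70 + 56*A^-4 + 28*A^-8 + 8*A^-12 + A^-16.
  A^9 * (d^8) = A^25 + 8*A^21 + 28*A^17 + 56*A^13 + 70*A^9 + 56*A^5 + 28*A + 8*A^-3 + A^-7
  A^7 * (9*d^7) = -9*A^21 - 63*A^17 - 189*A^13 - 315*A^9 - 315*A^5 - 189*A - 63*A^-3 - 9*A^-7
  A^5 * (36*d^6) = 36*A^17 + 216*A^13 + 540*A^9 + 720*A^5 + 540*A + 216*A^-3 + 36*A^-7
  A^3 * (84*d^5) = -84*A^13 - 420*A^9 - 840*A^5 - 840*A - 420*A^-3 - 84*A^-7
  A^1 * (126*d^4) = 126*A^9 + 504*A^5 + 756*A + 504*A^-3 + 126*A^-7
  A^-1 * (126*d^3) = -126*A^5 - 378*A - 378*A^-3 - 126*A^-7
  A^-3 * (84*d^2) = 84*A + 168*A^-3 + 84*A^-7
  A^-5 * (36*d) = -36*A^-3 - 36*A^-7
  A^-7 * (9) = 9*A^-7
  A^-9 * (d) = -A^-7 - A^-11
Summing the groups: <K> = A^25 - A^21 + A^17 - A^13 + A^9 - A^5 + A - A^-3 - A^-11
Normalise by the writhe: (-A^3)^(-w) = (-A^3)^(9) = -A^27, so f(A) = -A^27 * <K> = -A^52 + A^48 - A^44 + A^40 - A^36 + A^32 - A^28 + A^24 + A^16.
Substitute A = t^(-1/4), i.e. A^e → t^(-e/4): V(t) = t^-4 + t^-6 - t^-7 + t^-8 - t^-9 + t^-10 - t^-11 + t^-12 - t^-13

Answer: t^-4 + t^-6 - t^-7 + t^-8 - t^-9 + t^-10 - t^-11 + t^-12 - t^-13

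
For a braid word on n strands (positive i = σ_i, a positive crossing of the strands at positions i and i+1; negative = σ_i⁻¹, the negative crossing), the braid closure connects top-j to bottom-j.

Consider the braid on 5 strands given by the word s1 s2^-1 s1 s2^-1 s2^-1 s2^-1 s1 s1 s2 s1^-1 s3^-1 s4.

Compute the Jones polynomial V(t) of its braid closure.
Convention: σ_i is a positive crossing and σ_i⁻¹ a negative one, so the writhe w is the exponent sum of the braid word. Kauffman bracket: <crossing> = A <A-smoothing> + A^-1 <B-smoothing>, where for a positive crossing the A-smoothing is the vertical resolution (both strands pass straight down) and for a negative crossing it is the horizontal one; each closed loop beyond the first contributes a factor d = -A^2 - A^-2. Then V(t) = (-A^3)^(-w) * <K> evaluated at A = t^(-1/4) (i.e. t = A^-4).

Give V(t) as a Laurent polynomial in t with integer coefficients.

-t^3 + t^2 - t + 3 - t^-1 + t^-2 - t^-3

Derivation:
The presented braid s1 s2^-1 s1 s2^-1 s2^-1 s2^-1 s1 s1 s2 s1^-1 s3^-1 s4 on 5 strands reduces by inverse Markov moves (closure unchanged at each step):
  Destabilize: the word has the form β·s4 where s4 occurs only as the final letter (β ∈ B_4); drop it and the last strand → 4 strands.
  Destabilize: the word has the form β·s3^-1 where s3^-1 occurs only as the final letter (β ∈ B_3); drop it and the last strand → 3 strands.
  Deconjugate: the word is γ·β·γ⁻¹ with γ = s1 s2^-1 (prefix) and γ⁻¹ = s2 s1^-1 (suffix); strip both.
Reduced to β = s1 s2^-1 s2^-1 s2^-1 s1 s1 on 3 strands, 6 crossings.
Compute on β:
Braid: s1 s2^-1 s2^-1 s2^-1 s1 s1 on 3 strands, 6 crossings.
Writhe w = (#positive) - (#negative) = 3 - 3 = 0.
State-sum expansion of <K>. There are 2^6 = 64 states.
Each crossing splits two ways (0=vertical, 1=horizontal). The state's weight is A^(#A-smoothings - #B-smoothings) * d^(loops - 1).
Tabulate the states by total A-exponent and number of loops L (A-exp: L × count):
  A^6: L=4 ×1
  A^4: L=3 ×6
  A^2: L=2 ×12, L=4 ×3
  A^0: L=1 ×9, L=3 ×10, L=5 ×1
  A^-2: L=2 ×12, L=4 ×3
  A^-4: L=3 ×6
  A^-6: L=4 ×1
Each group contributes A^e * Σ count * d^(L-1):
Powers of d = -A^2 - A^-2: d^2 = A^4 + 2 + A^-4; d^3 = -A^6 - 3*A^2 - 3*A^-2 - A^-6; d^4 = A^8 + 4*A^4 + 6 + 4*A^-4 + A^-8.
  A^6 * (d^3) = -A^12 - 3*A^8 - 3*A^4 - 1
  A^4 * (6*d^2) = 6*A^8 + 12*A^4 + 6
  A^2 * (12*d + 3*d^3) = -3*A^8 - 21*A^4 - 21 - 3*A^-4
  A^0 * (9 + 10*d^2 + d^4) = A^8 + 14*A^4 + 35 + 14*A^-4 + A^-8
  A^-2 * (12*d + 3*d^3) = -3*A^4 - 21 - 21*A^-4 - 3*A^-8
  A^-4 * (6*d^2) = 6 + 12*A^-4 + 6*A^-8
  A^-6 * (d^3) = -1 - 3*A^-4 - 3*A^-8 - A^-12
Summing the groups: <K> = -A^12 + A^8 - A^4 + 3 - A^-4 + A^-8 - A^-12
Normalise by the writhe: (-A^3)^(-w) = (-A^3)^(0) = 1, so f(A) = 1 * <K> = -A^12 + A^8 - A^4 + 3 - A^-4 + A^-8 - A^-12.
Substitute A = t^(-1/4), i.e. A^e → t^(-e/4): V(t) = -t^3 + t^2 - t + 3 - t^-1 + t^-2 - t^-3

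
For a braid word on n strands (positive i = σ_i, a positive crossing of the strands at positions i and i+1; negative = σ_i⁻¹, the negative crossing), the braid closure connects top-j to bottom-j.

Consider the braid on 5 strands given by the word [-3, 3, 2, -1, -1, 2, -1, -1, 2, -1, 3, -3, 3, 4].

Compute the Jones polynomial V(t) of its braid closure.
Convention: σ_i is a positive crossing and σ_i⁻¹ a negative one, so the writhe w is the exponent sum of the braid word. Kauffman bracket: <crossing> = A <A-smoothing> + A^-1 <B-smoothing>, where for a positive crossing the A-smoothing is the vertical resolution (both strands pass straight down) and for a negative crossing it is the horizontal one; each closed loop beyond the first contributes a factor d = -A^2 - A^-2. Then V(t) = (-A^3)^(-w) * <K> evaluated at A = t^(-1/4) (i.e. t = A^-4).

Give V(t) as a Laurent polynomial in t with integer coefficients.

The presented braid s3^-1 s3 s2 s1^-1 s1^-1 s2 s1^-1 s1^-1 s2 s1^-1 s3 s3^-1 s3 s4 on 5 strands reduces by inverse Markov moves (closure unchanged at each step):
  Destabilize: the word has the form β·s4 where s4 occurs only as the final letter (β ∈ B_4); drop it and the last strand → 4 strands.
  Deconjugate: the word is γ·β·γ⁻¹ with γ = s3^-1 s3 (prefix) and γ⁻¹ = s3^-1 s3 (suffix); strip both.
  Destabilize: the word has the form β·s3 where s3 occurs only as the final letter (β ∈ B_3); drop it and the last strand → 3 strands.
Reduced to β = s2 s1^-1 s1^-1 s2 s1^-1 s1^-1 s2 s1^-1 on 3 strands, 8 crossings.
Compute on β:
Braid: s2 s1^-1 s1^-1 s2 s1^-1 s1^-1 s2 s1^-1 on 3 strands, 8 crossings.
Writhe w = (#positive) - (#negative) = 3 - 5 = -2.
State-sum expansion of <K>. There are 2^8 = 256 states.
Smooth each crossing (0=||, 1=⌣⌢); contribution A^(Σ sign_k(1-2s_k)) * d^(L-1).
Tabulate the states by total A-exponent and number of loops L (A-exp: L × count):
  A^8: L=6 ×1
  A^6: L=5 ×8
  A^4: L=4 ×28
  A^2: L=3 ×55, L=5 ×1
  A^0: L=2 ×63, L=4 ×7
  A^-2: L=1 ×35, L=3 ×21
  A^-4: L=2 ×26, L=4 ×2
  A^-6: L=3 ×8
  A^-8: L=4 ×1
Each group contributes A^e * Σ count * d^(L-1):
Powers of d = -A^2 - A^-2: d^2 = A^4 + 2 + A^-4; d^3 = -A^6 - 3*A^2 - 3*A^-2 - A^-6; d^4 = A^8 + 4*A^4 + 6 + 4*A^-4 + A^-8; d^5 = -A^10 - 5*A^6 - 10*A^2 - 10*A^-2 - 5*A^-6 - A^-10.
  A^8 * (d^5) = -A^18 - 5*A^14 - 10*A^10 - 10*A^6 - 5*A^2 - A^-2
  A^6 * (8*d^4) = 8*A^14 + 32*A^10 + 48*A^6 + 32*A^2 + 8*A^-2
  A^4 * (28*d^3) = -28*A^10 - 84*A^6 - 84*A^2 - 28*A^-2
  A^2 * (55*d^2 + d^4) = A^10 + 59*A^6 + 116*A^2 + 59*A^-2 + A^-6
  A^0 * (63*d + 7*d^3) = -7*A^6 - 84*A^2 - 84*A^-2 - 7*A^-6
  A^-2 * (35 + 21*d^2) = 21*A^2 + 77*A^-2 + 21*A^-6
  A^-4 * (26*d + 2*d^3) = -2*A^2 - 32*A^-2 - 32*A^-6 - 2*A^-10
  A^-6 * (8*d^2) = 8*A^-2 + 16*A^-6 + 8*A^-10
  A^-8 * (d^3) = -A^-2 - 3*A^-6 - 3*A^-10 - A^-14
Summing the groups: <K> = -A^18 + 3*A^14 - 5*A^10 + 6*A^6 - 6*A^2 + 6*A^-2 - 4*A^-6 + 3*A^-10 - A^-14
Normalise by the writhe: (-A^3)^(-w) = (-A^3)^(2) = A^6, so f(A) = A^6 * <K> = -A^24 + 3*A^20 - 5*A^16 + 6*A^12 - 6*A^8 + 6*A^4 - 4 + 3*A^-4 - A^-8.
Substitute A = t^(-1/4), i.e. A^e → t^(-e/4): V(t) = -t^2 + 3*t - 4 + 6*t^-1 - 6*t^-2 + 6*t^-3 - 5*t^-4 + 3*t^-5 - t^-6

Answer: -t^2 + 3*t - 4 + 6*t^-1 - 6*t^-2 + 6*t^-3 - 5*t^-4 + 3*t^-5 - t^-6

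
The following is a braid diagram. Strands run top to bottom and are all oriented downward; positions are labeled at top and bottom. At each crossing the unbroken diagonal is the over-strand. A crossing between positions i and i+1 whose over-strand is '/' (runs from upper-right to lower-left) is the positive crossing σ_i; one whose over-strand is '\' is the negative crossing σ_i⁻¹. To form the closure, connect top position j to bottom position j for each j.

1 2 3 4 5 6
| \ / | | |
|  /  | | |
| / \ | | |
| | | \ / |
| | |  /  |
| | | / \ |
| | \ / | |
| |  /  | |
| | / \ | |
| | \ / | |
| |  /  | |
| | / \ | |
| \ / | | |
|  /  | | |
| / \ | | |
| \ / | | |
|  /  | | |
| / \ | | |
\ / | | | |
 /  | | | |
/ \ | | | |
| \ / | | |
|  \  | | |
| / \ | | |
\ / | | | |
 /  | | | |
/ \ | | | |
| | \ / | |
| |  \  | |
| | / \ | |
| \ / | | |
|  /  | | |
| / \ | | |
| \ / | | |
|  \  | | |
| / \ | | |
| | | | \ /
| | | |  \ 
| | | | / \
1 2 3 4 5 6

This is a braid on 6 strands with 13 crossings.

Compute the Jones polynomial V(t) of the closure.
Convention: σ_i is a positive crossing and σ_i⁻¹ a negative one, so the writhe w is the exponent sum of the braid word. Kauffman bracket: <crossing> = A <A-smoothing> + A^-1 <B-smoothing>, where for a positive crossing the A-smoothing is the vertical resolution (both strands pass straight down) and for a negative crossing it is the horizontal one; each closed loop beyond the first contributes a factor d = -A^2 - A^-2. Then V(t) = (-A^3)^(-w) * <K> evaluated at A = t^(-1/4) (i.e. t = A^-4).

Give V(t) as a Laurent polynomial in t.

-t^8 + t^7 - 2*t^6 + 3*t^5 - 2*t^4 + 3*t^3 - 2*t^2 + t

Derivation:
Reading the diagram top to bottom ('/'-over between positions i,i+1 = s_i, '\'-over = s_i^-1): braid word = s2 s4 s3 s3 s2 s2 s1 s2^-1 s1 s3^-1 s2 s2^-1 s5^-1.
The presented braid s2 s4 s3 s3 s2 s2 s1 s2^-1 s1 s3^-1 s2 s2^-1 s5^-1 on 6 strands reduces by inverse Markov moves (closure unchanged at each step):
  Destabilize: the word has the form β·s5^-1 where s5^-1 occurs only as the final letter (β ∈ B_5); drop it and the last strand → 5 strands.
  Deconjugate: the word is γ·β·γ⁻¹ with γ = s2 (prefix) and γ⁻¹ = s2^-1 (suffix); strip both.
Reduced to β = s4 s3 s3 s2 s2 s1 s2^-1 s1 s3^-1 s2 on 5 strands, 10 crossings.
Compute on β:
Braid: s4 s3 s3 s2 s2 s1 s2^-1 s1 s3^-1 s2 on 5 strands, 10 crossings.
Writhe w = (#positive) - (#negative) = 8 - 2 = 6.
Computing the Kauffman bracket via state sum. There are 2^10 = 1024 states.
For each crossing: s=0 is the vertical smoothing, s=1 horizontal. Crossing k contributes A^(sign_k * (1 - 2*s_k)); loop factor d = -A^2 - A^-2.
Tabulate the states by total A-exponent and number of loops L (A-exp: L × count):
  A^10: L=3 ×1
  A^8: L=2 ×3, L=4 ×7
  A^6: L=1 ×2, L=3 ×29, L=5 ×14
  A^4: L=2 ×39, L=4 ×72, L=6 ×9
  A^2: L=1 ×17, L=3 ×137, L=5 ×54, L=7 ×2
  A^0: L=2 ×109, L=4 ×128, L=6 ×15
  A^-2: L=1 ×30, L=3 ×132, L=5 ×47, L=7 ×1
  A^-4: L=2 ×49, L=4 ×65, L=6 ×6
  A^-6: L=3 ×31, L=5 ×14
  A^-8: L=4 ×9, L=6 ×1
  A^-10: L=5 ×1
Each group contributes A^e * Σ count * d^(L-1):
Powers of d = -A^2 - A^-2: d^2 = A^4 + 2 + A^-4; d^3 = -A^6 - 3*A^2 - 3*A^-2 - A^-6; d^4 = A^8 + 4*A^4 + 6 + 4*A^-4 + A^-8; d^5 = -A^10 - 5*A^6 - 10*A^2 - 10*A^-2 - 5*A^-6 - A^-10; d^6 = A^12 + 6*A^8 + 15*A^4 + 20 + 15*A^-4 + 6*A^-8 + A^-12.
  A^10 * (d^2) = A^14 + 2*A^10 + A^6
  A^8 * (3*d + 7*d^3) = -7*A^14 - 24*A^10 - 24*A^6 - 7*A^2
  A^6 * (2 + 29*d^2 + 14*d^4) = 14*A^14 + 85*A^10 + 144*A^6 + 85*A^2 + 14*A^-2
  A^4 * (39*d + 72*d^3 + 9*d^5) = -9*A^14 - 117*A^10 - 345*A^6 - 345*A^2 - 117*A^-2 - 9*A^-6
  A^2 * (17 + 137*d^2 + 54*d^4 + 2*d^6) = 2*A^14 + 66*A^10 + 383*A^6 + 655*A^2 + 383*A^-2 + 66*A^-6 + 2*A^-10
  A^0 * (109*d + 128*d^3 + 15*d^5) = -15*A^10 - 203*A^6 - 643*A^2 - 643*A^-2 - 203*A^-6 - 15*A^-10
  A^-2 * (30 + 132*d^2 + 47*d^4 + d^6) = A^10 + 53*A^6 + 335*A^2 + 596*A^-2 + 335*A^-6 + 53*A^-10 + A^-14
  A^-4 * (49*d + 65*d^3 + 6*d^5) = -6*A^6 - 95*A^2 - 304*A^-2 - 304*A^-6 - 95*A^-10 - 6*A^-14
  A^-6 * (31*d^2 + 14*d^4) = 14*A^2 + 87*A^-2 + 146*A^-6 + 87*A^-10 + 14*A^-14
  A^-8 * (9*d^3 + d^5) = -A^2 - 14*A^-2 - 37*A^-6 - 37*A^-10 - 14*A^-14 - A^-18
  A^-10 * (d^4) = A^-2 + 4*A^-6 + 6*A^-10 + 4*A^-14 + A^-18
Summing the groups: <K> = A^14 - 2*A^10 + 3*A^6 - 2*A^2 + 3*A^-2 - 2*A^-6 + A^-10 - A^-14
Normalise by the writhe: (-A^3)^(-w) = (-A^3)^(-6) = A^-18, so f(A) = A^-18 * <K> = A^-4 - 2*A^-8 + 3*A^-12 - 2*A^-16 + 3*A^-20 - 2*A^-24 + A^-28 - A^-32.
Substitute A = t^(-1/4), i.e. A^e → t^(-e/4): V(t) = -t^8 + t^7 - 2*t^6 + 3*t^5 - 2*t^4 + 3*t^3 - 2*t^2 + t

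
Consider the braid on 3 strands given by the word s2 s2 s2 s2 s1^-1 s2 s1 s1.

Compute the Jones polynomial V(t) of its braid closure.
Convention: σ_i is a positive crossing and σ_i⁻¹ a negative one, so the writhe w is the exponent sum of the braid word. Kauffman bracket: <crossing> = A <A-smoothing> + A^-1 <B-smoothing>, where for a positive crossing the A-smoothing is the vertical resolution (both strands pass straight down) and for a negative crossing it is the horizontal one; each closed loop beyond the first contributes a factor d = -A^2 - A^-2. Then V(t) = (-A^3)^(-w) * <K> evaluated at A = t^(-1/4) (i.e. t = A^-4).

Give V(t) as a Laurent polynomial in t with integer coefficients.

Braid: s2 s2 s2 s2 s1^-1 s2 s1 s1 on 3 strands, 8 crossings.
Writhe w = (#positive) - (#negative) = 7 - 1 = 6.
Enumerate smoothing states for the bracket polynomial. There are 2^8 = 256 states.
For each crossing: s=0 is the vertical smoothing, s=1 horizontal. Crossing k contributes A^(sign_k * (1 - 2*s_k)); loop factor d = -A^2 - A^-2.
Tabulate the states by total A-exponent and number of loops L (A-exp: L × count):
  A^8: L=2 ×1
  A^6: L=1 ×5, L=3 ×3
  A^4: L=2 ×27, L=4 ×1
  A^2: L=1 ×18, L=3 ×38
  A^0: L=2 ×41, L=4 ×29
  A^-2: L=3 ×44, L=5 ×12
  A^-4: L=4 ×26, L=6 ×2
  A^-6: L=5 ×8
  A^-8: L=6 ×1
Each group contributes A^e * Σ count * d^(L-1):
Powers of d = -A^2 - A^-2: d^2 = A^4 + 2 + A^-4; d^3 = -A^6 - 3*A^2 - 3*A^-2 - A^-6; d^4 = A^8 + 4*A^4 + 6 + 4*A^-4 + A^-8; d^5 = -A^10 - 5*A^6 - 10*A^2 - 10*A^-2 - 5*A^-6 - A^-10.
  A^8 * (d) = -A^10 - A^6
  A^6 * (5 + 3*d^2) = 3*A^10 + 11*A^6 + 3*A^2
  A^4 * (27*d + d^3) = -A^10 - 30*A^6 - 30*A^2 - A^-2
  A^2 * (18 + 38*d^2) = 38*A^6 + 94*A^2 + 38*A^-2
  A^0 * (41*d + 29*d^3) = -29*A^6 - 128*A^2 - 128*A^-2 - 29*A^-6
  A^-2 * (44*d^2 + 12*d^4) = 12*A^6 + 92*A^2 + 160*A^-2 + 92*A^-6 + 12*A^-10
  A^-4 * (26*d^3 + 2*d^5) = -2*A^6 - 36*A^2 - 98*A^-2 - 98*A^-6 - 36*A^-10 - 2*A^-14
  A^-6 * (8*d^4) = 8*A^2 + 32*A^-2 + 48*A^-6 + 32*A^-10 + 8*A^-14
  A^-8 * (d^5) = -A^2 - 5*A^-2 - 10*A^-6 - 10*A^-10 - 5*A^-14 - A^-18
Summing the groups: <K> = A^10 - A^6 + 2*A^2 - 2*A^-2 + 3*A^-6 - 2*A^-10 + A^-14 - A^-18
Normalise by the writhe: (-A^3)^(-w) = (-A^3)^(-6) = A^-18, so f(A) = A^-18 * <K> = A^-8 - A^-12 + 2*A^-16 - 2*A^-20 + 3*A^-24 - 2*A^-28 + A^-32 - A^-36.
Substitute A = t^(-1/4), i.e. A^e → t^(-e/4): V(t) = -t^9 + t^8 - 2*t^7 + 3*t^6 - 2*t^5 + 2*t^4 - t^3 + t^2

Answer: -t^9 + t^8 - 2*t^7 + 3*t^6 - 2*t^5 + 2*t^4 - t^3 + t^2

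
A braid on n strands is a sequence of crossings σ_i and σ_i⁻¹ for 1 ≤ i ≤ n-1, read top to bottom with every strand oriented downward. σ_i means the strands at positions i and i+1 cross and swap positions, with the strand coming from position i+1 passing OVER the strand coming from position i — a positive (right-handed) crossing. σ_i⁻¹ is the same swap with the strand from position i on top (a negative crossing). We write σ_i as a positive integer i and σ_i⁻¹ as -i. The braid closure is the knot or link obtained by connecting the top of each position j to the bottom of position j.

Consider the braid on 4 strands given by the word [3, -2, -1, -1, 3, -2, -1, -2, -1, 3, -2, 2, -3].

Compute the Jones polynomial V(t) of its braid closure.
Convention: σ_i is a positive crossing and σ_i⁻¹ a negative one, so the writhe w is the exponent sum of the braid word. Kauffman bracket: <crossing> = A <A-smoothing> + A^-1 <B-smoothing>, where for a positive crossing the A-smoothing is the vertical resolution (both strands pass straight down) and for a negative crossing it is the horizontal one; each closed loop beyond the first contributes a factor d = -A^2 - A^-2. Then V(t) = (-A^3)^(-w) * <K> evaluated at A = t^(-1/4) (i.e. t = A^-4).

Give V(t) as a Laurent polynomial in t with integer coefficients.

1 - t^-1 + 2*t^-2 - 2*t^-3 + 2*t^-4 - 2*t^-5 + 2*t^-6 - t^-7

Derivation:
The presented braid s3 s2^-1 s1^-1 s1^-1 s3 s2^-1 s1^-1 s2^-1 s1^-1 s3 s2^-1 s2 s3^-1 on 4 strands reduces by inverse Markov moves (closure unchanged at each step):
  Deconjugate: the word is γ·β·γ⁻¹ with γ = s3 (prefix) and γ⁻¹ = s3^-1 (suffix); strip both.
  Deconjugate: the word is γ·β·γ⁻¹ with γ = s2^-1 (prefix) and γ⁻¹ = s2 (suffix); strip both.
Reduced to β = s1^-1 s1^-1 s3 s2^-1 s1^-1 s2^-1 s1^-1 s3 s2^-1 on 4 strands, 9 crossings.
Compute on β:
Braid: s1^-1 s1^-1 s3 s2^-1 s1^-1 s2^-1 s1^-1 s3 s2^-1 on 4 strands, 9 crossings.
Writhe w = (#positive) - (#negative) = 2 - 7 = -5.
Enumerate smoothing states for the bracket polynomial. There are 2^9 = 512 states.
Smooth each crossing (0=||, 1=⌣⌢); contribution A^(Σ sign_k(1-2s_k)) * d^(L-1).
Tabulate the states by total A-exponent and number of loops L (A-exp: L × count):
  A^9: L=3 ×1
  A^7: L=2 ×4, L=4 ×5
  A^5: L=1 ×4, L=3 ×26, L=5 ×6
  A^3: L=2 ×43, L=4 ×40, L=6 ×1
  A^1: L=1 ×23, L=3 ×92, L=5 ×11
  A^-1: L=2 ×91, L=4 ×34, L=6 ×1
  A^-3: L=1 ×32, L=3 ×48, L=5 ×4
  A^-5: L=2 ×28, L=4 ×8
  A^-7: L=3 ×9
  A^-9: L=4 ×1
Each group contributes A^e * Σ count * d^(L-1):
Powers of d = -A^2 - A^-2: d^2 = A^4 + 2 + A^-4; d^3 = -A^6 - 3*A^2 - 3*A^-2 - A^-6; d^4 = A^8 + 4*A^4 + 6 + 4*A^-4 + A^-8; d^5 = -A^10 - 5*A^6 - 10*A^2 - 10*A^-2 - 5*A^-6 - A^-10.
  A^9 * (d^2) = A^13 + 2*A^9 + A^5
  A^7 * (4*d + 5*d^3) = -5*A^13 - 19*A^9 - 19*A^5 - 5*A
  A^5 * (4 + 26*d^2 + 6*d^4) = 6*A^13 + 50*A^9 + 92*A^5 + 50*A + 6*A^-3
  A^3 * (43*d + 40*d^3 + d^5) = -A^13 - 45*A^9 - 173*A^5 - 173*A - 45*A^-3 - A^-7
  A^1 * (23 + 92*d^2 + 11*d^4) = 11*A^9 + 136*A^5 + 273*A + 136*A^-3 + 11*A^-7
  A^-1 * (91*d + 34*d^3 + d^5) = -A^9 - 39*A^5 - 203*A - 203*A^-3 - 39*A^-7 - A^-11
  A^-3 * (32 + 48*d^2 + 4*d^4) = 4*A^5 + 64*A + 152*A^-3 + 64*A^-7 + 4*A^-11
  A^-5 * (28*d + 8*d^3) = -8*A - 52*A^-3 - 52*A^-7 - 8*A^-11
  A^-7 * (9*d^2) = 9*A^-3 + 18*A^-7 + 9*A^-11
  A^-9 * (d^3) = -A^-3 - 3*A^-7 - 3*A^-11 - A^-15
Summing the groups: <K> = A^13 - 2*A^9 + 2*A^5 - 2*A + 2*A^-3 - 2*A^-7 + A^-11 - A^-15
Normalise by the writhe: (-A^3)^(-w) = (-A^3)^(5) = -A^15, so f(A) = -A^15 * <K> = -A^28 + 2*A^24 - 2*A^20 + 2*A^16 - 2*A^12 + 2*A^8 - A^4 + 1.
Substitute A = t^(-1/4), i.e. A^e → t^(-e/4): V(t) = 1 - t^-1 + 2*t^-2 - 2*t^-3 + 2*t^-4 - 2*t^-5 + 2*t^-6 - t^-7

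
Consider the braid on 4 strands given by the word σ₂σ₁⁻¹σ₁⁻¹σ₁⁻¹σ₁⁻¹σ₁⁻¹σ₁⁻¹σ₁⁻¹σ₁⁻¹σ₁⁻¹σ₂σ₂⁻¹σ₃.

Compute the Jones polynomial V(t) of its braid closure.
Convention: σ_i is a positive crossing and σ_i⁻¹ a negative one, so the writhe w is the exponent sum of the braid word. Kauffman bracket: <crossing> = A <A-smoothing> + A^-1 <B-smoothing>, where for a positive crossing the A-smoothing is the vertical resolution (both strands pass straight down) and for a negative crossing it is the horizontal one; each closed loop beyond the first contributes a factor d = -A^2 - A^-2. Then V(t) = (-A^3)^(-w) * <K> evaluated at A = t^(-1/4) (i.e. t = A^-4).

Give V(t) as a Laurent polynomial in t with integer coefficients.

t^-4 + t^-6 - t^-7 + t^-8 - t^-9 + t^-10 - t^-11 + t^-12 - t^-13

Derivation:
The presented braid s2 s1^-1 s1^-1 s1^-1 s1^-1 s1^-1 s1^-1 s1^-1 s1^-1 s1^-1 s2 s2^-1 s3 on 4 strands reduces by inverse Markov moves (closure unchanged at each step):
  Destabilize: the word has the form β·s3 where s3 occurs only as the final letter (β ∈ B_3); drop it and the last strand → 3 strands.
  Deconjugate: the word is γ·β·γ⁻¹ with γ = s2 (prefix) and γ⁻¹ = s2^-1 (suffix); strip both.
  Destabilize: the word has the form β·s2 where s2 occurs only as the final letter (β ∈ B_2); drop it and the last strand → 2 strands.
Reduced to β = s1^-1 s1^-1 s1^-1 s1^-1 s1^-1 s1^-1 s1^-1 s1^-1 s1^-1 on 2 strands, 9 crossings.
Compute on β:
Braid: s1^-1 s1^-1 s1^-1 s1^-1 s1^-1 s1^-1 s1^-1 s1^-1 s1^-1 on 2 strands, 9 crossings.
Writhe w = (#positive) - (#negative) = 0 - 9 = -9.
Computing the Kauffman bracket via state sum. There are 2^9 = 512 states.
Smooth each crossing (0=||, 1=⌣⌢); contribution A^(Σ sign_k(1-2s_k)) * d^(L-1).
Tabulate the states by total A-exponent and number of loops L (A-exp: L × count):
  A^9: L=9 ×1
  A^7: L=8 ×9
  A^5: L=7 ×36
  A^3: L=6 ×84
  A^1: L=5 ×126
  A^-1: L=4 ×126
  A^-3: L=3 ×84
  A^-5: L=2 ×36
  A^-7: L=1 ×9
  A^-9: L=2 ×1
Each group contributes A^e * Σ count * d^(L-1):
Powers of d = -A^2 - A^-2: d^2 = A^4 + 2 + A^-4; d^3 = -A^6 - 3*A^2 - 3*A^-2 - A^-6; d^4 = A^8 + 4*A^4 + 6 + 4*A^-4 + A^-8; d^5 = -A^10 - 5*A^6 - 10*A^2 - 10*A^-2 - 5*A^-6 - A^-10; d^6 = A^12 + 6*A^8 + 15*A^4 + 20 + 15*A^-4 + 6*A^-8 + A^-12; d^7 = -A^14 - 7*A^10 - 21*A^6 - 35*A^2 - 35*A^-2 - 21*A^-6 - 7*A^-10 - A^-14; d^8 = A^16 + 8*A^12 + 28*A^8 + 56*A^4 + 70 + 56*A^-4 + 28*A^-8 + 8*A^-12 + A^-16.
  A^9 * (d^8) = A^25 + 8*A^21 + 28*A^17 + 56*A^13 + 70*A^9 + 56*A^5 + 28*A + 8*A^-3 + A^-7
  A^7 * (9*d^7) = -9*A^21 - 63*A^17 - 189*A^13 - 315*A^9 - 315*A^5 - 189*A - 63*A^-3 - 9*A^-7
  A^5 * (36*d^6) = 36*A^17 + 216*A^13 + 540*A^9 + 720*A^5 + 540*A + 216*A^-3 + 36*A^-7
  A^3 * (84*d^5) = -84*A^13 - 420*A^9 - 840*A^5 - 840*A - 420*A^-3 - 84*A^-7
  A^1 * (126*d^4) = 126*A^9 + 504*A^5 + 756*A + 504*A^-3 + 126*A^-7
  A^-1 * (126*d^3) = -126*A^5 - 378*A - 378*A^-3 - 126*A^-7
  A^-3 * (84*d^2) = 84*A + 168*A^-3 + 84*A^-7
  A^-5 * (36*d) = -36*A^-3 - 36*A^-7
  A^-7 * (9) = 9*A^-7
  A^-9 * (d) = -A^-7 - A^-11
Summing the groups: <K> = A^25 - A^21 + A^17 - A^13 + A^9 - A^5 + A - A^-3 - A^-11
Normalise by the writhe: (-A^3)^(-w) = (-A^3)^(9) = -A^27, so f(A) = -A^27 * <K> = -A^52 + A^48 - A^44 + A^40 - A^36 + A^32 - A^28 + A^24 + A^16.
Substitute A = t^(-1/4), i.e. A^e → t^(-e/4): V(t) = t^-4 + t^-6 - t^-7 + t^-8 - t^-9 + t^-10 - t^-11 + t^-12 - t^-13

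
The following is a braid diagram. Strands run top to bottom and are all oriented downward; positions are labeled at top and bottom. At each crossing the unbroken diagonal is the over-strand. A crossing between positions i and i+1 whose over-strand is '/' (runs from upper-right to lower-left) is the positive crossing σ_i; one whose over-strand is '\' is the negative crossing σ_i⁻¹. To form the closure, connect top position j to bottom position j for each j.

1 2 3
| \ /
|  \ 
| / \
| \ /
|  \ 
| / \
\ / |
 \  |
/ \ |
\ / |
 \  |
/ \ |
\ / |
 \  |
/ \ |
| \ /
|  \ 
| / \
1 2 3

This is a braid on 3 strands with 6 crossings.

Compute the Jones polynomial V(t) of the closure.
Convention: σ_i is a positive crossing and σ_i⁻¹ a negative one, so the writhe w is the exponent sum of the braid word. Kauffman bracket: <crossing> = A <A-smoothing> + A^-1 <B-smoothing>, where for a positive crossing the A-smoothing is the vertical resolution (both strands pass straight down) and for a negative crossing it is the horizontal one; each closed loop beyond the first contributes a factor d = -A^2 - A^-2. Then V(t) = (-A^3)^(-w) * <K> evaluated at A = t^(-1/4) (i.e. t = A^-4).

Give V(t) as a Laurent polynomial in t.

Reading the diagram top to bottom ('/'-over between positions i,i+1 = s_i, '\'-over = s_i^-1): braid word = s2^-1 s2^-1 s1^-1 s1^-1 s1^-1 s2^-1.
Braid: s2^-1 s2^-1 s1^-1 s1^-1 s1^-1 s2^-1 on 3 strands, 6 crossings.
Writhe w = (#positive) - (#negative) = 0 - 6 = -6.
Computing the Kauffman bracket via state sum. There are 2^6 = 64 states.
For each crossing: s=0 is the vertical smoothing, s=1 horizontal. Crossing k contributes A^(sign_k * (1 - 2*s_k)); loop factor d = -A^2 - A^-2.
Tabulate the states by total A-exponent and number of loops L (A-exp: L × count):
  A^6: L=5 ×1
  A^4: L=4 ×6
  A^2: L=3 ×15
  A^0: L=2 ×18, L=4 ×2
  A^-2: L=1 ×9, L=3 ×6
  A^-4: L=2 ×6
  A^-6: L=3 ×1
Each group contributes A^e * Σ count * d^(L-1):
Powers of d = -A^2 - A^-2: d^2 = A^4 + 2 + A^-4; d^3 = -A^6 - 3*A^2 - 3*A^-2 - A^-6; d^4 = A^8 + 4*A^4 + 6 + 4*A^-4 + A^-8.
  A^6 * (d^4) = A^14 + 4*A^10 + 6*A^6 + 4*A^2 + A^-2
  A^4 * (6*d^3) = -6*A^10 - 18*A^6 - 18*A^2 - 6*A^-2
  A^2 * (15*d^2) = 15*A^6 + 30*A^2 + 15*A^-2
  A^0 * (18*d + 2*d^3) = -2*A^6 - 24*A^2 - 24*A^-2 - 2*A^-6
  A^-2 * (9 + 6*d^2) = 6*A^2 + 21*A^-2 + 6*A^-6
  A^-4 * (6*d) = -6*A^-2 - 6*A^-6
  A^-6 * (d^2) = A^-2 + 2*A^-6 + A^-10
Summing the groups: <K> = A^14 - 2*A^10 + A^6 - 2*A^2 + 2*A^-2 + A^-10
Normalise by the writhe: (-A^3)^(-w) = (-A^3)^(6) = A^18, so f(A) = A^18 * <K> = A^32 - 2*A^28 + A^24 - 2*A^20 + 2*A^16 + A^8.
Substitute A = t^(-1/4), i.e. A^e → t^(-e/4): V(t) = t^-2 + 2*t^-4 - 2*t^-5 + t^-6 - 2*t^-7 + t^-8

Answer: t^-2 + 2*t^-4 - 2*t^-5 + t^-6 - 2*t^-7 + t^-8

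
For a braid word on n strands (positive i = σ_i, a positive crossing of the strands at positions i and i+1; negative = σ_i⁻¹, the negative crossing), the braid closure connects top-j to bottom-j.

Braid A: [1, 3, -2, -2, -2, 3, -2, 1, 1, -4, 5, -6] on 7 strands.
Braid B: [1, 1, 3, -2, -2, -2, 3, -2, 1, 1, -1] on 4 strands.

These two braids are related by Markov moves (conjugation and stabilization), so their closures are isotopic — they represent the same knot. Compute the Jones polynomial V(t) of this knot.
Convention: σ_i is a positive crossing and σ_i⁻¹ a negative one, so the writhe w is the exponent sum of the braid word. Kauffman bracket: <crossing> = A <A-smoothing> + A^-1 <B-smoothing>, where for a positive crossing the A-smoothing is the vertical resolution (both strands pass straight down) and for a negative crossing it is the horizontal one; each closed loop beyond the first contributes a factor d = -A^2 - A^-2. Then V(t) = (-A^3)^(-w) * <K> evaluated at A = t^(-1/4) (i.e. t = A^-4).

Markov-equivalent braids have isotopic closures, hence identical knot invariants. Strip the Markov moves from each word to reach a common short braid β, then compute V(t) once on β.
Braid A: s1 s3 s2^-1 s2^-1 s2^-1 s3 s2^-1 s1 s1 s4^-1 s5 s6^-1 on 7 strands reduces by inverse Markov moves (closure unchanged at each step):
  Destabilize: the word has the form β·s6^-1 where s6^-1 occurs only as the final letter (β ∈ B_6); drop it and the last strand → 6 strands.
  Destabilize: the word has the form β·s5 where s5 occurs only as the final letter (β ∈ B_5); drop it and the last strand → 5 strands.
  Destabilize: the word has the form β·s4^-1 where s4^-1 occurs only as the final letter (β ∈ B_4); drop it and the last strand → 4 strands.
Reduced to β = s1 s3 s2^-1 s2^-1 s2^-1 s3 s2^-1 s1 s1 on 4 strands, 9 crossings.
Braid B: s1 s1 s3 s2^-1 s2^-1 s2^-1 s3 s2^-1 s1 s1 s1^-1 on 4 strands reduces by inverse Markov moves (closure unchanged at each step):
  Deconjugate: the word is γ·β·γ⁻¹ with γ = s1 (prefix) and γ⁻¹ = s1^-1 (suffix); strip both.
Reduced to β = s1 s3 s2^-1 s2^-1 s2^-1 s3 s2^-1 s1 s1 on 4 strands, 9 crossings.
Both give the same β = s1 s3 s2^-1 s2^-1 s2^-1 s3 s2^-1 s1 s1 on 4 strands, so one state sum suffices:
Braid: s1 s3 s2^-1 s2^-1 s2^-1 s3 s2^-1 s1 s1 on 4 strands, 9 crossings.
Writhe w = (#positive) - (#negative) = 5 - 4 = 1.
Computing the Kauffman bracket via state sum. There are 2^9 = 512 states.
Each crossing splits two ways (0=vertical, 1=horizontal). The state's weight is A^(#A-smoothings - #B-smoothings) * d^(loops - 1).
Tabulate the states by total A-exponent and number of loops L (A-exp: L × count):
  A^9: L=6 ×1
  A^7: L=5 ×9
  A^5: L=4 ×33, L=6 ×3
  A^3: L=3 ×64, L=5 ×19, L=7 ×1
  A^1: L=2 ×68, L=4 ×52, L=6 ×6
  A^-1: L=1 ×33, L=3 ×75, L=5 ×18
  A^-3: L=2 ×51, L=4 ×32, L=6 ×1
  A^-5: L=3 ×32, L=5 ×4
  A^-7: L=4 ×9
  A^-9: L=5 ×1
Each group contributes A^e * Σ count * d^(L-1):
Powers of d = -A^2 - A^-2: d^2 = A^4 + 2 + A^-4; d^3 = -A^6 - 3*A^2 - 3*A^-2 - A^-6; d^4 = A^8 + 4*A^4 + 6 + 4*A^-4 + A^-8; d^5 = -A^10 - 5*A^6 - 10*A^2 - 10*A^-2 - 5*A^-6 - A^-10; d^6 = A^12 + 6*A^8 + 15*A^4 + 20 + 15*A^-4 + 6*A^-8 + A^-12.
  A^9 * (d^5) = -A^19 - 5*A^15 - 10*A^11 - 10*A^7 - 5*A^3 - A^-1
  A^7 * (9*d^4) = 9*A^15 + 36*A^11 + 54*A^7 + 36*A^3 + 9*A^-1
  A^5 * (33*d^3 + 3*d^5) = -3*A^15 - 48*A^11 - 129*A^7 - 129*A^3 - 48*A^-1 - 3*A^-5
  A^3 * (64*d^2 + 19*d^4 + d^6) = A^15 + 25*A^11 + 155*A^7 + 262*A^3 + 155*A^-1 + 25*A^-5 + A^-9
  A^1 * (68*d + 52*d^3 + 6*d^5) = -6*A^11 - 82*A^7 - 284*A^3 - 284*A^-1 - 82*A^-5 - 6*A^-9
  A^-1 * (33 + 75*d^2 + 18*d^4) = 18*A^7 + 147*A^3 + 291*A^-1 + 147*A^-5 + 18*A^-9
  A^-3 * (51*d + 32*d^3 + d^5) = -A^7 - 37*A^3 - 157*A^-1 - 157*A^-5 - 37*A^-9 - A^-13
  A^-5 * (32*d^2 + 4*d^4) = 4*A^3 + 48*A^-1 + 88*A^-5 + 48*A^-9 + 4*A^-13
  A^-7 * (9*d^3) = -9*A^-1 - 27*A^-5 - 27*A^-9 - 9*A^-13
  A^-9 * (d^4) = A^-1 + 4*A^-5 + 6*A^-9 + 4*A^-13 + A^-17
Summing the groups: <K> = -A^19 + 2*A^15 - 3*A^11 + 5*A^7 - 6*A^3 + 5*A^-1 - 5*A^-5 + 3*A^-9 - 2*A^-13 + A^-17
Normalise by the writhe: (-A^3)^(-w) = (-A^3)^(-1) = -A^-3, so f(A) = -A^-3 * <K> = A^16 - 2*A^12 + 3*A^8 - 5*A^4 + 6 - 5*A^-4 + 5*A^-8 - 3*A^-12 + 2*A^-16 - A^-20.
Substitute A = t^(-1/4), i.e. A^e → t^(-e/4): V(t) = -t^5 + 2*t^4 - 3*t^3 + 5*t^2 - 5*t + 6 - 5*t^-1 + 3*t^-2 - 2*t^-3 + t^-4

Answer: -t^5 + 2*t^4 - 3*t^3 + 5*t^2 - 5*t + 6 - 5*t^-1 + 3*t^-2 - 2*t^-3 + t^-4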